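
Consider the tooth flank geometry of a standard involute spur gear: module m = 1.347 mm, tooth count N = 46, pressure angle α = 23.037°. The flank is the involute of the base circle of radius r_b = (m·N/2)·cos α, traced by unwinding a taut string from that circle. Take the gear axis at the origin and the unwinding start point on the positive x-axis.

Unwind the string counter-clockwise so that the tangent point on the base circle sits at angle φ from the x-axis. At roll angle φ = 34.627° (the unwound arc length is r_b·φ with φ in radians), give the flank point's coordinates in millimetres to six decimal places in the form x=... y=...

pitch radius r_p = m·N/2 = 1.347·46/2 = 30.981000
base radius r_b = r_p·cos α = 30.981000·cos 23.037° = 28.510338
roll angle φ = 34.627° = 0.60435516 rad
x = r_b·(cos φ + φ·sin φ) = 28.510338·(0.82286869 + 0.60435516·0.56823158) = 33.251104
y = r_b·(sin φ − φ·cos φ) = 28.510338·(0.56823158 − 0.60435516·0.82286869) = 2.022142

x=33.251104 y=2.022142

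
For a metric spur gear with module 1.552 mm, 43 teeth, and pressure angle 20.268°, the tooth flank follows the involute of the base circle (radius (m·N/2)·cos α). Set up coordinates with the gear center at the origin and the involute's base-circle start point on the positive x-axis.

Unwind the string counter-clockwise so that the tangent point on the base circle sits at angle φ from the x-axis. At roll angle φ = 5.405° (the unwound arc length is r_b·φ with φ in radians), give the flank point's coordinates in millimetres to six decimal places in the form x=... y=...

x=31.440908 y=0.008752

pitch radius r_p = m·N/2 = 1.552·43/2 = 33.368000
base radius r_b = r_p·cos α = 33.368000·cos 20.268° = 31.301939
roll angle φ = 5.405° = 0.09433505 rad
x = r_b·(cos φ + φ·sin φ) = 31.301939·(0.99555375 + 0.09433505·0.09419519) = 31.440908
y = r_b·(sin φ − φ·cos φ) = 31.301939·(0.09419519 − 0.09433505·0.99555375) = 0.008752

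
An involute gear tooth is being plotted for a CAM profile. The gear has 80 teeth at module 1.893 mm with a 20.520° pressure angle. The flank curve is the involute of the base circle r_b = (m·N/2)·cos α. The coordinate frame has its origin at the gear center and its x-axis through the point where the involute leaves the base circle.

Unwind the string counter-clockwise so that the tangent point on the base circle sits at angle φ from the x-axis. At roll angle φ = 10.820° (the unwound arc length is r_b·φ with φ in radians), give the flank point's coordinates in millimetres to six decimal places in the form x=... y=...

pitch radius r_p = m·N/2 = 1.893·80/2 = 75.720000
base radius r_b = r_p·cos α = 75.720000·cos 20.520° = 70.915557
roll angle φ = 10.820° = 0.18884463 rad
x = r_b·(cos φ + φ·sin φ) = 70.915557·(0.98222178 + 0.18884463·0.18772419) = 72.168812
y = r_b·(sin φ − φ·cos φ) = 70.915557·(0.18772419 − 0.18884463·0.98222178) = 0.158630

x=72.168812 y=0.158630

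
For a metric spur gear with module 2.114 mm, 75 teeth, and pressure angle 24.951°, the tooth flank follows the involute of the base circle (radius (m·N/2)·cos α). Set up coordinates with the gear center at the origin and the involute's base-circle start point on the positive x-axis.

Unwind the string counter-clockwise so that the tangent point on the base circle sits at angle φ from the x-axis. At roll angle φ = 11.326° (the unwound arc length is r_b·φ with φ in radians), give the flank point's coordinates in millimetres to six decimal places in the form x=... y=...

x=73.266796 y=0.184343

pitch radius r_p = m·N/2 = 2.114·75/2 = 79.275000
base radius r_b = r_p·cos α = 79.275000·cos 24.951° = 71.876176
roll angle φ = 11.326° = 0.19767599 rad
x = r_b·(cos φ + φ·sin φ) = 71.876176·(0.98052564 + 0.19767599·0.19639111) = 73.266796
y = r_b·(sin φ − φ·cos φ) = 71.876176·(0.19639111 − 0.19767599·0.98052564) = 0.184343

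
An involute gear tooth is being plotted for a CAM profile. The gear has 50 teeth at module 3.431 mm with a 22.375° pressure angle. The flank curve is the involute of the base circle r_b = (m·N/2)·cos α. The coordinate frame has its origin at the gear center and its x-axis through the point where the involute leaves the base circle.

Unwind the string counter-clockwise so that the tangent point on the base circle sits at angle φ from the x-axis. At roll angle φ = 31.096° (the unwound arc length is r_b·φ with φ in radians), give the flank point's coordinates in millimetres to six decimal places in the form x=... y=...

pitch radius r_p = m·N/2 = 3.431·50/2 = 85.775000
base radius r_b = r_p·cos α = 85.775000·cos 22.375° = 79.317191
roll angle φ = 31.096° = 0.54272758 rad
x = r_b·(cos φ + φ·sin φ) = 79.317191·(0.85630314 + 0.54272758·0.51647355) = 90.152520
y = r_b·(sin φ − φ·cos φ) = 79.317191·(0.51647355 − 0.54272758·0.85630314) = 4.103412

x=90.152520 y=4.103412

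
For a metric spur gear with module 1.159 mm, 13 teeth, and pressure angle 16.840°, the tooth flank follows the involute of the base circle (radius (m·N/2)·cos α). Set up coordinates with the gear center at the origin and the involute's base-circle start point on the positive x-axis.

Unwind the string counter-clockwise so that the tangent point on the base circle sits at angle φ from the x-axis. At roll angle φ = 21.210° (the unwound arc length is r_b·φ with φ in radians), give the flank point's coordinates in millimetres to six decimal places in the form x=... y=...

x=7.687694 y=0.120263

pitch radius r_p = m·N/2 = 1.159·13/2 = 7.533500
base radius r_b = r_p·cos α = 7.533500·cos 16.840° = 7.210445
roll angle φ = 21.210° = 0.37018433 rad
x = r_b·(cos φ + φ·sin φ) = 7.210445·(0.93226067 + 0.37018433·0.36178729) = 7.687694
y = r_b·(sin φ − φ·cos φ) = 7.210445·(0.36178729 − 0.37018433·0.93226067) = 0.120263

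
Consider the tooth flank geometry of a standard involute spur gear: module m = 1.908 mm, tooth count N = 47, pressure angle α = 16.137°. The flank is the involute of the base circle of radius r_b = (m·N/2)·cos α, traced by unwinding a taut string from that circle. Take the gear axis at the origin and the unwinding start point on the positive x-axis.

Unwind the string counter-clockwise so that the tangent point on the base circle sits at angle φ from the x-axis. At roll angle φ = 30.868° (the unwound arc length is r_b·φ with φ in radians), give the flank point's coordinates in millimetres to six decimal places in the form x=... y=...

x=48.875796 y=2.180555

pitch radius r_p = m·N/2 = 1.908·47/2 = 44.838000
base radius r_b = r_p·cos α = 44.838000·cos 16.137° = 43.071377
roll angle φ = 30.868° = 0.53874823 rad
x = r_b·(cos φ + φ·sin φ) = 43.071377·(0.85835159 + 0.53874823·0.51306194) = 48.875796
y = r_b·(sin φ − φ·cos φ) = 43.071377·(0.51306194 − 0.53874823·0.85835159) = 2.180555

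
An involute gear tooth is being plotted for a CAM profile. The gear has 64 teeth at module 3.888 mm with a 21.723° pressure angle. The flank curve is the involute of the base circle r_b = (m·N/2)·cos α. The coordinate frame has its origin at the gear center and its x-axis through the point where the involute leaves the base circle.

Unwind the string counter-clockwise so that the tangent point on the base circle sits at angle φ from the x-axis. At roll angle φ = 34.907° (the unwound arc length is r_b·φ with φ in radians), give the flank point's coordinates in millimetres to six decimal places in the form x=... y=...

x=135.081031 y=8.393180

pitch radius r_p = m·N/2 = 3.888·64/2 = 124.416000
base radius r_b = r_p·cos α = 124.416000·cos 21.723° = 115.580482
roll angle φ = 34.907° = 0.60924208 rad
x = r_b·(cos φ + φ·sin φ) = 115.580482·(0.82008197 + 0.60924208·0.57224607) = 135.081031
y = r_b·(sin φ − φ·cos φ) = 115.580482·(0.57224607 − 0.60924208·0.82008197) = 8.393180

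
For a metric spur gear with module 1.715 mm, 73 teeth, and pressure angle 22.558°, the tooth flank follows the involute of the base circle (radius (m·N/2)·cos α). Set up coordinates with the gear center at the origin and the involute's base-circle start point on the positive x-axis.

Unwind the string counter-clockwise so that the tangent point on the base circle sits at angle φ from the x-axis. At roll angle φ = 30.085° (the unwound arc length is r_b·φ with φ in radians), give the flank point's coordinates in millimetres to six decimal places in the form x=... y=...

pitch radius r_p = m·N/2 = 1.715·73/2 = 62.597500
base radius r_b = r_p·cos α = 62.597500·cos 22.558° = 57.808270
roll angle φ = 30.085° = 0.52508231 rad
x = r_b·(cos φ + φ·sin φ) = 57.808270·(0.86528269 + 0.52508231·0.50128422) = 65.236526
y = r_b·(sin φ − φ·cos φ) = 57.808270·(0.50128422 − 0.52508231·0.86528269) = 2.713497

x=65.236526 y=2.713497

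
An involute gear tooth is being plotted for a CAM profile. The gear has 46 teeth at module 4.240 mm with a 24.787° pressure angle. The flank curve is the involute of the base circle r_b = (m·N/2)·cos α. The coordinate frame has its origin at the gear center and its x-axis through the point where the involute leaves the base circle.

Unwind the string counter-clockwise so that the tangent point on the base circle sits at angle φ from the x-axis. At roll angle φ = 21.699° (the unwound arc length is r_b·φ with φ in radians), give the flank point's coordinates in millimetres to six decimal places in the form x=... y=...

pitch radius r_p = m·N/2 = 4.240·46/2 = 97.520000
base radius r_b = r_p·cos α = 97.520000·cos 24.787° = 88.535738
roll angle φ = 21.699° = 0.37871899 rad
x = r_b·(cos φ + φ·sin φ) = 88.535738·(0.92913902 + 0.37871899·0.36973054) = 94.659136
y = r_b·(sin φ − φ·cos φ) = 88.535738·(0.36973054 − 0.37871899·0.92913902) = 1.580181

x=94.659136 y=1.580181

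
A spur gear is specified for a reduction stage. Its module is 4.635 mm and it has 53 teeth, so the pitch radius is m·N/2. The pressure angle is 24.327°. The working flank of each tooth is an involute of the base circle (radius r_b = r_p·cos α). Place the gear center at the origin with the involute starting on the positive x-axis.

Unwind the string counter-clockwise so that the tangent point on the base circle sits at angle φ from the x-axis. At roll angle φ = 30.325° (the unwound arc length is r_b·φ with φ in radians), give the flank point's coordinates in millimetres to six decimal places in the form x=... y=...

x=126.516862 y=5.377893

pitch radius r_p = m·N/2 = 4.635·53/2 = 122.827500
base radius r_b = r_p·cos α = 122.827500·cos 24.327° = 111.921555
roll angle φ = 30.325° = 0.52927110 rad
x = r_b·(cos φ + φ·sin φ) = 111.921555·(0.86317533 + 0.52927110·0.50490430) = 126.516862
y = r_b·(sin φ − φ·cos φ) = 111.921555·(0.50490430 − 0.52927110·0.86317533) = 5.377893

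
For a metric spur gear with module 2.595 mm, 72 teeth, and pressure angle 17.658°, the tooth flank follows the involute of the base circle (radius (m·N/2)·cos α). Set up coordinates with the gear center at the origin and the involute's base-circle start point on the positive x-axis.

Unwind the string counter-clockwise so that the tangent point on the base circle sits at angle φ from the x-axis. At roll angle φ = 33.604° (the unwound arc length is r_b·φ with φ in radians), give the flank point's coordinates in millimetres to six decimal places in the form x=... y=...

x=103.037152 y=5.782965

pitch radius r_p = m·N/2 = 2.595·72/2 = 93.420000
base radius r_b = r_p·cos α = 93.420000·cos 17.658° = 89.018432
roll angle φ = 33.604° = 0.58650044 rad
x = r_b·(cos φ + φ·sin φ) = 89.018432·(0.83288260 + 0.58650044·0.55344970) = 103.037152
y = r_b·(sin φ − φ·cos φ) = 89.018432·(0.55344970 − 0.58650044·0.83288260) = 5.782965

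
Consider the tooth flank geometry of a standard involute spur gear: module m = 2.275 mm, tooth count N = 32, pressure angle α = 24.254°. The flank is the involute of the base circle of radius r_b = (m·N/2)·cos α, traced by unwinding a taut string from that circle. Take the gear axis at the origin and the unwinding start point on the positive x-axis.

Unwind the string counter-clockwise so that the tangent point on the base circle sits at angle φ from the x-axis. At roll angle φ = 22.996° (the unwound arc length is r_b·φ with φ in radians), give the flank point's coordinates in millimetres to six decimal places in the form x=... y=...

x=35.753406 y=0.703761

pitch radius r_p = m·N/2 = 2.275·32/2 = 36.400000
base radius r_b = r_p·cos α = 36.400000·cos 24.254° = 33.187095
roll angle φ = 22.996° = 0.40135591 rad
x = r_b·(cos φ + φ·sin φ) = 33.187095·(0.92053213 + 0.40135591·0.39066686) = 35.753406
y = r_b·(sin φ − φ·cos φ) = 33.187095·(0.39066686 − 0.40135591·0.92053213) = 0.703761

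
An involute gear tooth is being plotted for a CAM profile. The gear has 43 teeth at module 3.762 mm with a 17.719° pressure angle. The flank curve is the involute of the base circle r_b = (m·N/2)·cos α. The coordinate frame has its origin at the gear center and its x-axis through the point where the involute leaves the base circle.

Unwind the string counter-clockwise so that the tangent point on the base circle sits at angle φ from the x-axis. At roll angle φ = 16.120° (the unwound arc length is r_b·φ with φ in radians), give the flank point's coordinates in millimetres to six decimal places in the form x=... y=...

pitch radius r_p = m·N/2 = 3.762·43/2 = 80.883000
base radius r_b = r_p·cos α = 80.883000·cos 17.719° = 77.045960
roll angle φ = 16.120° = 0.28134708 rad
x = r_b·(cos φ + φ·sin φ) = 77.045960·(0.96068229 + 0.28134708·0.27765001) = 80.035213
y = r_b·(sin φ − φ·cos φ) = 77.045960·(0.27765001 − 0.28134708·0.96068229) = 0.567433

x=80.035213 y=0.567433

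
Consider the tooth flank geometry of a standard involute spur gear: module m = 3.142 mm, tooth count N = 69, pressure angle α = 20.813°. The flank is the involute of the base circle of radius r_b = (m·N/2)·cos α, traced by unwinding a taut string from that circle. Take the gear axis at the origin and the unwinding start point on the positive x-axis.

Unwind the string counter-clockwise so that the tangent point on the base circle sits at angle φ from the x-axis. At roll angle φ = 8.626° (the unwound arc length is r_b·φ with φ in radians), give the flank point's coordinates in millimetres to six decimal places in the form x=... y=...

x=102.467251 y=0.114993

pitch radius r_p = m·N/2 = 3.142·69/2 = 108.399000
base radius r_b = r_p·cos α = 108.399000·cos 20.813° = 101.325432
roll angle φ = 8.626° = 0.15055210 rad
x = r_b·(cos φ + φ·sin φ) = 101.325432·(0.98868842 + 0.15055210·0.14998401) = 102.467251
y = r_b·(sin φ − φ·cos φ) = 101.325432·(0.14998401 − 0.15055210·0.98868842) = 0.114993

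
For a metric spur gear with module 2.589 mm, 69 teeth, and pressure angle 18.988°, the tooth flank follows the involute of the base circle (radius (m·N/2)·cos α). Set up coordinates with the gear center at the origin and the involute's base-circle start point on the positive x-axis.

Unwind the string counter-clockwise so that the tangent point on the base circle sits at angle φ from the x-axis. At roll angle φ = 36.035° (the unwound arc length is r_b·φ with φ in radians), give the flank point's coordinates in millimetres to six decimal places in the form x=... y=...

pitch radius r_p = m·N/2 = 2.589·69/2 = 89.320500
base radius r_b = r_p·cos α = 89.320500·cos 18.988° = 84.460281
roll angle φ = 36.035° = 0.62892940 rad
x = r_b·(cos φ + φ·sin φ) = 84.460281·(0.80865779 + 0.62892940·0.58827934) = 99.548599
y = r_b·(sin φ − φ·cos φ) = 84.460281·(0.58827934 − 0.62892940·0.80865779) = 6.730698

x=99.548599 y=6.730698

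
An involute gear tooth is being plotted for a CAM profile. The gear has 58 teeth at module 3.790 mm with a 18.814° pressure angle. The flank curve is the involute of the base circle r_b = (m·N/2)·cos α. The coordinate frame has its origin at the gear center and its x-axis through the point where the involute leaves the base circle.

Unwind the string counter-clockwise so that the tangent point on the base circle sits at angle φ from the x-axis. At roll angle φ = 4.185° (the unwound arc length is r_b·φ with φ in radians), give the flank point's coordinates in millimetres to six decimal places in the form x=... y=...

pitch radius r_p = m·N/2 = 3.790·58/2 = 109.910000
base radius r_b = r_p·cos α = 109.910000·cos 18.814° = 104.037562
roll angle φ = 4.185° = 0.07304203 rad
x = r_b·(cos φ + φ·sin φ) = 104.037562·(0.99733362 + 0.07304203·0.07297710) = 104.314720
y = r_b·(sin φ − φ·cos φ) = 104.037562·(0.07297710 − 0.07304203·0.99733362) = 0.013507

x=104.314720 y=0.013507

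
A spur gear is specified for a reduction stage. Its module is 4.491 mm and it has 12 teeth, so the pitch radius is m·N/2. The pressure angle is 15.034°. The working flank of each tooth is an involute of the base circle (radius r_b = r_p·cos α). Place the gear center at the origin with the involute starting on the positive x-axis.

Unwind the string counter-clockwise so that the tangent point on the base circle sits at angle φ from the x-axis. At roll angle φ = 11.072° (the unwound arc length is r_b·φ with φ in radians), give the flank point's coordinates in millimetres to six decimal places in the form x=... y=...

x=26.505066 y=0.062364

pitch radius r_p = m·N/2 = 4.491·12/2 = 26.946000
base radius r_b = r_p·cos α = 26.946000·cos 15.034° = 26.023694
roll angle φ = 11.072° = 0.19324285 rad
x = r_b·(cos φ + φ·sin φ) = 26.023694·(0.98138663 + 0.19324285·0.19204239) = 26.505066
y = r_b·(sin φ − φ·cos φ) = 26.023694·(0.19204239 − 0.19324285·0.98138663) = 0.062364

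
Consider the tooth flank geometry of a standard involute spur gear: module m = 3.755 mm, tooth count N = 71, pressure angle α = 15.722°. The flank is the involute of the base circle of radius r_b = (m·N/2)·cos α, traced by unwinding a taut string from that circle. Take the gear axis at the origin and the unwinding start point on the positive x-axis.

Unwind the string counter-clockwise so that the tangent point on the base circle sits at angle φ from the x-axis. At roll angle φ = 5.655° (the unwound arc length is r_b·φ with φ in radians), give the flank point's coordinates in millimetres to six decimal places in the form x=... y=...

pitch radius r_p = m·N/2 = 3.755·71/2 = 133.302500
base radius r_b = r_p·cos α = 133.302500·cos 15.722° = 128.315357
roll angle φ = 5.655° = 0.09869837 rad
x = r_b·(cos φ + φ·sin φ) = 128.315357·(0.99513327 + 0.09869837·0.09853820) = 128.938819
y = r_b·(sin φ − φ·cos φ) = 128.315357·(0.09853820 − 0.09869837·0.99513327) = 0.041083

x=128.938819 y=0.041083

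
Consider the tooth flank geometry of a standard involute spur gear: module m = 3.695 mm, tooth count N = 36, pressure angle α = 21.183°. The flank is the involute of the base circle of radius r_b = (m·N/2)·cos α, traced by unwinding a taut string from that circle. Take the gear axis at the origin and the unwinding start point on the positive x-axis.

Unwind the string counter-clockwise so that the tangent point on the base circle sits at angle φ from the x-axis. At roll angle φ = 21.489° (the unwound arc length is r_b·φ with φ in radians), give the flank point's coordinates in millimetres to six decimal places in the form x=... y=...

x=66.225548 y=1.075330

pitch radius r_p = m·N/2 = 3.695·36/2 = 66.510000
base radius r_b = r_p·cos α = 66.510000·cos 21.183° = 62.015990
roll angle φ = 21.489° = 0.37505380 rad
x = r_b·(cos φ + φ·sin φ) = 62.015990·(0.93048791 + 0.37505380·0.36632259) = 66.225548
y = r_b·(sin φ − φ·cos φ) = 62.015990·(0.36632259 − 0.37505380·0.93048791) = 1.075330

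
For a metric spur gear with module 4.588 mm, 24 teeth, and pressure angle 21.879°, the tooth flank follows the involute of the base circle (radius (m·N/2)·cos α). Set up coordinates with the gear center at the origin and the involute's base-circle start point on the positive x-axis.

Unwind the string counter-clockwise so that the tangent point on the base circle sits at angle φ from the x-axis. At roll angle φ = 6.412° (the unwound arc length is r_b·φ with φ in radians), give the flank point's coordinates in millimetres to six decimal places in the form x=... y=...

pitch radius r_p = m·N/2 = 4.588·24/2 = 55.056000
base radius r_b = r_p·cos α = 55.056000·cos 21.879° = 51.090476
roll angle φ = 6.412° = 0.11191051 rad
x = r_b·(cos φ + φ·sin φ) = 51.090476·(0.99374455 + 0.11191051·0.11167706) = 51.409403
y = r_b·(sin φ − φ·cos φ) = 51.090476·(0.11167706 − 0.11191051·0.99374455) = 0.023839

x=51.409403 y=0.023839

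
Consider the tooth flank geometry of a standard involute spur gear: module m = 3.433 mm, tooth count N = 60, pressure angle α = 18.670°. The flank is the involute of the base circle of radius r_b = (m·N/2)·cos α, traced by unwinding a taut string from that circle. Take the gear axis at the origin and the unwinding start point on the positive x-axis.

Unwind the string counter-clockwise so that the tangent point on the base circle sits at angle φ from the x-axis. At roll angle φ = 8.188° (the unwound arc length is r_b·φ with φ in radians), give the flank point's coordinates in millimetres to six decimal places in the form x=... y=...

x=98.561701 y=0.094727

pitch radius r_p = m·N/2 = 3.433·60/2 = 102.990000
base radius r_b = r_p·cos α = 102.990000·cos 18.670° = 97.570462
roll angle φ = 8.188° = 0.14290756 rad
x = r_b·(cos φ + φ·sin φ) = 97.570462·(0.98980608 + 0.14290756·0.14242163) = 98.561701
y = r_b·(sin φ − φ·cos φ) = 97.570462·(0.14242163 − 0.14290756·0.98980608) = 0.094727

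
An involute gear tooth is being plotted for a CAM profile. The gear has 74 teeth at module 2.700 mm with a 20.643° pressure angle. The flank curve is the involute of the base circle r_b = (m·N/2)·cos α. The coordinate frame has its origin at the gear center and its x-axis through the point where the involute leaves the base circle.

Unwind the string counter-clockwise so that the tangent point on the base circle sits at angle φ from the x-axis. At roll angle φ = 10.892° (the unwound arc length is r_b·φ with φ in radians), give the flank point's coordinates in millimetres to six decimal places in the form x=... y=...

pitch radius r_p = m·N/2 = 2.700·74/2 = 99.900000
base radius r_b = r_p·cos α = 99.900000·cos 20.643° = 93.485942
roll angle φ = 10.892° = 0.19010126 rad
x = r_b·(cos φ + φ·sin φ) = 93.485942·(0.98198511 + 0.19010126·0.18895833) = 95.159932
y = r_b·(sin φ − φ·cos φ) = 93.485942·(0.18895833 − 0.19010126·0.98198511) = 0.213309

x=95.159932 y=0.213309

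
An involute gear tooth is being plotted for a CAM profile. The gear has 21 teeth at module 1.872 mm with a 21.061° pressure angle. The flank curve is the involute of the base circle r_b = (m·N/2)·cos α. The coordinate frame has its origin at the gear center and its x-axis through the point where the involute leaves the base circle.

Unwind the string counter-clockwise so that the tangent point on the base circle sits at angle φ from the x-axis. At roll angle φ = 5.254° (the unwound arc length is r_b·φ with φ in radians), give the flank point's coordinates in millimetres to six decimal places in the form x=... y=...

pitch radius r_p = m·N/2 = 1.872·21/2 = 19.656000
base radius r_b = r_p·cos α = 19.656000·cos 21.061° = 18.342947
roll angle φ = 5.254° = 0.09169960 rad
x = r_b·(cos φ + φ·sin φ) = 18.342947·(0.99579854 + 0.09169960·0.09157114) = 18.419906
y = r_b·(sin φ − φ·cos φ) = 18.342947·(0.09157114 − 0.09169960·0.99579854) = 0.004711

x=18.419906 y=0.004711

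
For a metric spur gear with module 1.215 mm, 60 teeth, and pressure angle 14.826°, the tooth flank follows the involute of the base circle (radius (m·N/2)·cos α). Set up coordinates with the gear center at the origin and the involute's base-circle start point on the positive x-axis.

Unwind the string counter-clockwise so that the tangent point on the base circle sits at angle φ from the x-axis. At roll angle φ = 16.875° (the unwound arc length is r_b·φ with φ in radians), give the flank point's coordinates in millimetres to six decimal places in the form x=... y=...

pitch radius r_p = m·N/2 = 1.215·60/2 = 36.450000
base radius r_b = r_p·cos α = 36.450000·cos 14.826° = 35.236484
roll angle φ = 16.875° = 0.29452431 rad
x = r_b·(cos φ + φ·sin φ) = 35.236484·(0.95694034 + 0.29452431·0.29028468) = 36.731787
y = r_b·(sin φ − φ·cos φ) = 35.236484·(0.29028468 − 0.29452431·0.95694034) = 0.297483

x=36.731787 y=0.297483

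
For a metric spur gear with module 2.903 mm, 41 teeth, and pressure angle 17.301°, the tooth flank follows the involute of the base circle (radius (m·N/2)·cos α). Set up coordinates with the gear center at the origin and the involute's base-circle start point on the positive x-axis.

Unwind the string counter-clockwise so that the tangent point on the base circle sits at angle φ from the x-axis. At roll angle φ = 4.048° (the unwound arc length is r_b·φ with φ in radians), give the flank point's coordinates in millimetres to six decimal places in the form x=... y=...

x=56.960569 y=0.006676

pitch radius r_p = m·N/2 = 2.903·41/2 = 59.511500
base radius r_b = r_p·cos α = 59.511500·cos 17.301° = 56.818938
roll angle φ = 4.048° = 0.07065093 rad
x = r_b·(cos φ + φ·sin φ) = 56.818938·(0.99750526 + 0.07065093·0.07059217) = 56.960569
y = r_b·(sin φ − φ·cos φ) = 56.818938·(0.07059217 − 0.07065093·0.99750526) = 0.006676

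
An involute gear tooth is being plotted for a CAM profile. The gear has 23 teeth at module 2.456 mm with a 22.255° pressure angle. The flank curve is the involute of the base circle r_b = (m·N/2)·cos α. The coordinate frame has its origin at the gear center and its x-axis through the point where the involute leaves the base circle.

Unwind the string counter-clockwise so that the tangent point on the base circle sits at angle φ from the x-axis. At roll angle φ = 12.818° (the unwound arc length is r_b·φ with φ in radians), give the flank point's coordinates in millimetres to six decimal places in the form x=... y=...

x=26.786012 y=0.097074

pitch radius r_p = m·N/2 = 2.456·23/2 = 28.244000
base radius r_b = r_p·cos α = 28.244000·cos 22.255° = 26.140033
roll angle φ = 12.818° = 0.22371630 rad
x = r_b·(cos φ + φ·sin φ) = 26.140033·(0.97507970 + 0.22371630·0.22185484) = 26.786012
y = r_b·(sin φ − φ·cos φ) = 26.140033·(0.22185484 − 0.22371630·0.97507970) = 0.097074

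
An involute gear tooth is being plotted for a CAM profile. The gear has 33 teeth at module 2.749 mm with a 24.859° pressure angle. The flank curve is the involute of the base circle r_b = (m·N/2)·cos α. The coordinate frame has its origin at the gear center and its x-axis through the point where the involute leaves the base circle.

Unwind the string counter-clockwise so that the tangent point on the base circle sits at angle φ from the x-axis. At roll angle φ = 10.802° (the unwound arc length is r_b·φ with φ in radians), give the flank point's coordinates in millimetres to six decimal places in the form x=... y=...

pitch radius r_p = m·N/2 = 2.749·33/2 = 45.358500
base radius r_b = r_p·cos α = 45.358500·cos 24.859° = 41.155811
roll angle φ = 10.802° = 0.18853047 rad
x = r_b·(cos φ + φ·sin φ) = 41.155811·(0.98228071 + 0.18853047·0.18741560) = 41.880740
y = r_b·(sin φ − φ·cos φ) = 41.155811·(0.18741560 − 0.18853047·0.98228071) = 0.091603

x=41.880740 y=0.091603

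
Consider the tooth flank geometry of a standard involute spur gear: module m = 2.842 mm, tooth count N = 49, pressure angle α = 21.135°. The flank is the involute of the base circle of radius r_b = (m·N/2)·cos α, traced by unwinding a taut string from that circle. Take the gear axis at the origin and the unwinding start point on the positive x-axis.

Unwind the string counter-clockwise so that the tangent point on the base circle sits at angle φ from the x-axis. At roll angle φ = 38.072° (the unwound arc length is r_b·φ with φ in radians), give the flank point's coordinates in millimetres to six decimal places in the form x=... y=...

pitch radius r_p = m·N/2 = 2.842·49/2 = 69.629000
base radius r_b = r_p·cos α = 69.629000·cos 21.135° = 64.945297
roll angle φ = 38.072° = 0.66448175 rad
x = r_b·(cos φ + φ·sin φ) = 64.945297·(0.78723647 + 0.66448175·0.61665123) = 77.738869
y = r_b·(sin φ − φ·cos φ) = 64.945297·(0.61665123 − 0.66448175·0.78723647) = 6.075435

x=77.738869 y=6.075435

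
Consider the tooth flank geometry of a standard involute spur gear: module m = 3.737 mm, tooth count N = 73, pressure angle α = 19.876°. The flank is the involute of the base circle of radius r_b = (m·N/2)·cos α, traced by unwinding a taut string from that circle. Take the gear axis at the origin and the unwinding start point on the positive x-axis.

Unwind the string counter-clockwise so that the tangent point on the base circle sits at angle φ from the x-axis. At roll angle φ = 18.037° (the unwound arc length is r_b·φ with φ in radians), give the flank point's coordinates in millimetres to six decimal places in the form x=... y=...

x=134.474772 y=1.320798

pitch radius r_p = m·N/2 = 3.737·73/2 = 136.400500
base radius r_b = r_p·cos α = 136.400500·cos 19.876° = 128.275207
roll angle φ = 18.037° = 0.31480504 rad
x = r_b·(cos φ + φ·sin φ) = 128.275207·(0.95085676 + 0.31480504·0.30963110) = 134.474772
y = r_b·(sin φ − φ·cos φ) = 128.275207·(0.30963110 − 0.31480504·0.95085676) = 1.320798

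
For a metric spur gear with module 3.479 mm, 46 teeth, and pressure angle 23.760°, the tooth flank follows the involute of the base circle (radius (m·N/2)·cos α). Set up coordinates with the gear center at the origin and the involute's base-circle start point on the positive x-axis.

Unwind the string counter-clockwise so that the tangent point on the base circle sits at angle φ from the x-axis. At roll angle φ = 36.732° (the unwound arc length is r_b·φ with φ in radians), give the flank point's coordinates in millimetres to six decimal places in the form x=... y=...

x=86.773257 y=6.171727

pitch radius r_p = m·N/2 = 3.479·46/2 = 80.017000
base radius r_b = r_p·cos α = 80.017000·cos 23.760° = 73.234853
roll angle φ = 36.732° = 0.64109434 rad
x = r_b·(cos φ + φ·sin φ) = 73.234853·(0.80144174 + 0.64109434·0.59807285) = 86.773257
y = r_b·(sin φ − φ·cos φ) = 73.234853·(0.59807285 − 0.64109434·0.80144174) = 6.171727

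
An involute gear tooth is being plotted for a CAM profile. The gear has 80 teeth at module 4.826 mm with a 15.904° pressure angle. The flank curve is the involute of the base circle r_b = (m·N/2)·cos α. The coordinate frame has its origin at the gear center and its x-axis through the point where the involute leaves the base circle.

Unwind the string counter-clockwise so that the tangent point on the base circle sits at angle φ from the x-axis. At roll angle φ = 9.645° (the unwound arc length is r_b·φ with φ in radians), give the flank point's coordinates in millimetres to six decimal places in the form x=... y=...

x=188.262671 y=0.294363

pitch radius r_p = m·N/2 = 4.826·80/2 = 193.040000
base radius r_b = r_p·cos α = 193.040000·cos 15.904° = 185.650850
roll angle φ = 9.645° = 0.16833701 rad
x = r_b·(cos φ + φ·sin φ) = 185.650850·(0.98586475 + 0.16833701·0.16754309) = 188.262671
y = r_b·(sin φ − φ·cos φ) = 185.650850·(0.16754309 − 0.16833701·0.98586475) = 0.294363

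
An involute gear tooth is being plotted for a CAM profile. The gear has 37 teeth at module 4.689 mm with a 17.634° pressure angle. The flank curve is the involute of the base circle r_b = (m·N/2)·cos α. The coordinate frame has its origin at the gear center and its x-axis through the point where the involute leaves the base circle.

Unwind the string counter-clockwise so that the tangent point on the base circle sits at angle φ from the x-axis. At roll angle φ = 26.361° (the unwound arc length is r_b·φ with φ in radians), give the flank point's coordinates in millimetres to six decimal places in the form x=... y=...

pitch radius r_p = m·N/2 = 4.689·37/2 = 86.746500
base radius r_b = r_p·cos α = 86.746500·cos 17.634° = 82.670375
roll angle φ = 26.361° = 0.46008624 rad
x = r_b·(cos φ + φ·sin φ) = 82.670375·(0.89601421 + 0.46008624·0.44402538) = 90.962559
y = r_b·(sin φ − φ·cos φ) = 82.670375·(0.44402538 − 0.46008624·0.89601421) = 2.627395

x=90.962559 y=2.627395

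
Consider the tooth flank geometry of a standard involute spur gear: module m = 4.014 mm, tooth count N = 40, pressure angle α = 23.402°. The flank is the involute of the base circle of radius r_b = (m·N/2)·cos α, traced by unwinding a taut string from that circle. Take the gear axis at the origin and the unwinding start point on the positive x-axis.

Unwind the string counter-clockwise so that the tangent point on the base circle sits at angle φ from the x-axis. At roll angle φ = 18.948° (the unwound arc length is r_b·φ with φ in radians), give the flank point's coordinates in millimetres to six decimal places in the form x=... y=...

x=77.595571 y=0.878560

pitch radius r_p = m·N/2 = 4.014·40/2 = 80.280000
base radius r_b = r_p·cos α = 80.280000·cos 23.402° = 73.676228
roll angle φ = 18.948° = 0.33070499 rad
x = r_b·(cos φ + φ·sin φ) = 73.676228·(0.94581366 + 0.33070499·0.32470990) = 77.595571
y = r_b·(sin φ − φ·cos φ) = 73.676228·(0.32470990 − 0.33070499·0.94581366) = 0.878560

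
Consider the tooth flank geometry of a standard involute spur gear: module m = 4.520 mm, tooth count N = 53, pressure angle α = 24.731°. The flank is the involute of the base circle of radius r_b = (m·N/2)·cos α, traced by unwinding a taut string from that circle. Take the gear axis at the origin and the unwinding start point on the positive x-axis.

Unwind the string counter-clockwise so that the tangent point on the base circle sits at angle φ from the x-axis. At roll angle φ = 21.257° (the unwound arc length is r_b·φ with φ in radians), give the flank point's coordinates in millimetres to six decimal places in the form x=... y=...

x=116.025771 y=1.826552

pitch radius r_p = m·N/2 = 4.520·53/2 = 119.780000
base radius r_b = r_p·cos α = 119.780000·cos 24.731° = 108.794013
roll angle φ = 21.257° = 0.37100464 rad
x = r_b·(cos φ + φ·sin φ) = 108.794013·(0.93196358 + 0.37100464·0.36255190) = 116.025771
y = r_b·(sin φ − φ·cos φ) = 108.794013·(0.36255190 − 0.37100464·0.93196358) = 1.826552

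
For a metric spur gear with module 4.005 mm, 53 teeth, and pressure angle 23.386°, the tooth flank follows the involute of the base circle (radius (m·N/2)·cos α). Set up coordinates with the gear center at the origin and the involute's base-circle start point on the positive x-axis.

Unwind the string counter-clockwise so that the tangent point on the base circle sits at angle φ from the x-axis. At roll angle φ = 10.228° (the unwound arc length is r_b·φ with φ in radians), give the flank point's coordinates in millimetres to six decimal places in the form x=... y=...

pitch radius r_p = m·N/2 = 4.005·53/2 = 106.132500
base radius r_b = r_p·cos α = 106.132500·cos 23.386° = 97.413889
roll angle φ = 10.228° = 0.17851228 rad
x = r_b·(cos φ + φ·sin φ) = 97.413889·(0.98410895 + 0.17851228·0.17756569) = 98.953672
y = r_b·(sin φ − φ·cos φ) = 97.413889·(0.17756569 − 0.17851228·0.98410895) = 0.184128

x=98.953672 y=0.184128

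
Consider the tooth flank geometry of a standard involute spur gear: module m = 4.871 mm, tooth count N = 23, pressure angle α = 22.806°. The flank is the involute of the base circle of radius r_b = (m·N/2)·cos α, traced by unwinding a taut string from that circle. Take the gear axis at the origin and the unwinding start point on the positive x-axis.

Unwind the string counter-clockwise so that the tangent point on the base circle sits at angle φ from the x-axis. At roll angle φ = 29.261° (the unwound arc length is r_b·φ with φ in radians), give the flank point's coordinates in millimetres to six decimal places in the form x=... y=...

pitch radius r_p = m·N/2 = 4.871·23/2 = 56.016500
base radius r_b = r_p·cos α = 56.016500·cos 22.806° = 51.637274
roll angle φ = 29.261° = 0.51070079 rad
x = r_b·(cos φ + φ·sin φ) = 51.637274·(0.87240218 + 0.51070079·0.48878874) = 57.938414
y = r_b·(sin φ − φ·cos φ) = 51.637274·(0.48878874 − 0.51070079·0.87240218) = 2.233428

x=57.938414 y=2.233428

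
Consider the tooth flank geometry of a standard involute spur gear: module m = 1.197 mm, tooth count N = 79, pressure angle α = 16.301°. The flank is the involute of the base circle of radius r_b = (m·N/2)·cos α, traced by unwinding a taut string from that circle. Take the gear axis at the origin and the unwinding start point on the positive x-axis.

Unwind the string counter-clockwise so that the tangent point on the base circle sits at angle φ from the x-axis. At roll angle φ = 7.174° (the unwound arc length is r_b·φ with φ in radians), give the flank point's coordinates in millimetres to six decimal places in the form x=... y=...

pitch radius r_p = m·N/2 = 1.197·79/2 = 47.281500
base radius r_b = r_p·cos α = 47.281500·cos 16.301° = 45.380802
roll angle φ = 7.174° = 0.12520992 rad
x = r_b·(cos φ + φ·sin φ) = 45.380802·(0.99217147 + 0.12520992·0.12488301) = 45.735139
y = r_b·(sin φ − φ·cos φ) = 45.380802·(0.12488301 − 0.12520992·0.99217147) = 0.029647

x=45.735139 y=0.029647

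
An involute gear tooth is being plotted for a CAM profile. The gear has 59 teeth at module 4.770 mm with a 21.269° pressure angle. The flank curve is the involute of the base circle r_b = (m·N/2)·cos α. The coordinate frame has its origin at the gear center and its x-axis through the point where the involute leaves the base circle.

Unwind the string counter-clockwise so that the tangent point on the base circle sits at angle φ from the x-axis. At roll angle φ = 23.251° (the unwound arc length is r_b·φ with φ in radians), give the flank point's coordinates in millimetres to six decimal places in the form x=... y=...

pitch radius r_p = m·N/2 = 4.770·59/2 = 140.715000
base radius r_b = r_p·cos α = 140.715000·cos 21.269° = 131.130568
roll angle φ = 23.251° = 0.40580650 rad
x = r_b·(cos φ + φ·sin φ) = 131.130568·(0.91878432 + 0.40580650·0.39475989) = 141.487319
y = r_b·(sin φ − φ·cos φ) = 131.130568·(0.39475989 − 0.40580650·0.91878432) = 2.873233

x=141.487319 y=2.873233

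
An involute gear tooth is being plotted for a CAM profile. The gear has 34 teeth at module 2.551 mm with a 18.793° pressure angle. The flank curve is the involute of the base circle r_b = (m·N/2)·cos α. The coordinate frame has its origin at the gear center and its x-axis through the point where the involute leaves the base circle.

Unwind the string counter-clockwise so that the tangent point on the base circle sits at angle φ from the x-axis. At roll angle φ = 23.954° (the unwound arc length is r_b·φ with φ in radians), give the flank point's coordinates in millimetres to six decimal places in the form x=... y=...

pitch radius r_p = m·N/2 = 2.551·34/2 = 43.367000
base radius r_b = r_p·cos α = 43.367000·cos 18.793° = 41.055046
roll angle φ = 23.954° = 0.41807617 rad
x = r_b·(cos φ + φ·sin φ) = 41.055046·(0.91387171 + 0.41807617·0.40600307) = 44.487737
y = r_b·(sin φ − φ·cos φ) = 41.055046·(0.40600307 − 0.41807617·0.91387171) = 0.982656

x=44.487737 y=0.982656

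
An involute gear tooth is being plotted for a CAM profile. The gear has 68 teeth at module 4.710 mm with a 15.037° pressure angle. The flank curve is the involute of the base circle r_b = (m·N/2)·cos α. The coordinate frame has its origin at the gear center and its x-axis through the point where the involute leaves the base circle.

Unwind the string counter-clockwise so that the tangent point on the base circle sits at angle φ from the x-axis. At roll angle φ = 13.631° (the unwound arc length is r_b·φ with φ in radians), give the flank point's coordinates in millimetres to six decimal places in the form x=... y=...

x=158.971547 y=0.690243

pitch radius r_p = m·N/2 = 4.710·68/2 = 160.140000
base radius r_b = r_p·cos α = 160.140000·cos 15.037° = 154.656564
roll angle φ = 13.631° = 0.23790583 rad
x = r_b·(cos φ + φ·sin φ) = 154.656564·(0.97183363 + 0.23790583·0.23566796) = 158.971547
y = r_b·(sin φ − φ·cos φ) = 154.656564·(0.23566796 − 0.23790583·0.97183363) = 0.690243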